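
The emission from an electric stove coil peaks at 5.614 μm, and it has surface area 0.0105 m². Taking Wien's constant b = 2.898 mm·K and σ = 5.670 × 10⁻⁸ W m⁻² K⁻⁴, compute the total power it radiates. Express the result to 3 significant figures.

Wien's law: T = b/λ_max = 2.898×10⁻³/5.614×10⁻⁶ = 516.209 K.
Area A = 0.0105 m².
Then P = σAT⁴ = 5.670×10⁻⁸×0.0105×(516.209)⁴ = 42.3 W.

P ≈ 42.3 W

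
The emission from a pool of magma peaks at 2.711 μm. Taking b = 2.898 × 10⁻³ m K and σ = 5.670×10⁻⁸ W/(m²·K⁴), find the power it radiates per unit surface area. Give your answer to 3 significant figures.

Wien's law: T = b/λ_max = 2.898×10⁻³/2.711×10⁻⁶ = 1068.98 K.
Then I = σT⁴ = 5.670×10⁻⁸×(1068.98)⁴ = 7.40×10⁴ W/m².

I ≈ 7.40×10⁴ W/m²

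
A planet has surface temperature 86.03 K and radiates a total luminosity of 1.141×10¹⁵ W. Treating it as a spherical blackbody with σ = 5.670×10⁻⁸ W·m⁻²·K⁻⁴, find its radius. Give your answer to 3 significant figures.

R ≈ 5.41×10⁶ m

L = 4πR²σT⁴ ⇒ R = √(L/(4πσT⁴)).
σT⁴ = 3.10587 W/m², so R = √(1.141×10¹⁵/(4π×3.10587)) = 5.41×10⁶ m.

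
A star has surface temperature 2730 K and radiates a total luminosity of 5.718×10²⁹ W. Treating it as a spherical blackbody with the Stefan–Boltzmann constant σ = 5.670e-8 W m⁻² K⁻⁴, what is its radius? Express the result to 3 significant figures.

L = 4πR²σT⁴ ⇒ R = √(L/(4πσT⁴)).
σT⁴ = 3.14944×10⁶ W/m², so R = √(5.718×10²⁹/(4π×3.14944×10⁶)) = 1.20×10¹¹ m.

R ≈ 1.20×10¹¹ m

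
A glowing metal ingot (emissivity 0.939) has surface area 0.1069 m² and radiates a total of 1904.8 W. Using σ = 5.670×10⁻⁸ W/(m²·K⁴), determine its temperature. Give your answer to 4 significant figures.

T ≈ 760.6 K

Area A = 0.1069 m².
P = εσAT⁴ ⇒ T = (P/(εσA))^(1/4) = (1904.8/(0.939×5.670×10⁻⁸×0.1069))^(1/4) = 760.6 K.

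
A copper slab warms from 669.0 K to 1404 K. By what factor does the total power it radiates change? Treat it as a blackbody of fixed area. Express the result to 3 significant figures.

P₂/P₁ ≈ 19.4

P ∝ T⁴, so P₂/P₁ = (T₂/T₁)⁴ = (1404/669.0)⁴ = (2.09865)⁴ = 19.4.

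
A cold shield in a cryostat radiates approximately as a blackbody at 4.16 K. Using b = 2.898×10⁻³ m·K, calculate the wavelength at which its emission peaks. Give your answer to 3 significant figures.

λ_max ≈ 6.97×10⁻⁴ m

Wien's displacement law: λ_max = b/T = (2.898×10⁻³ m·K)/(4.16 K) = 6.966×10⁻⁴ m.
That is 6.97×10⁻⁴ m, in the infrared range.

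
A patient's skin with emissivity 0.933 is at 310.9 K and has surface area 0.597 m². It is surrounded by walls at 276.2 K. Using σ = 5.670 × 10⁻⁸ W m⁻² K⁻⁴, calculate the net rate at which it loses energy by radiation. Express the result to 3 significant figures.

Area A = 0.597 m².
Net radiated power P_net = εσA(T⁴ − T₀⁴) = 0.933×5.670×10⁻⁸×0.597×(310.9⁴ − 276.2⁴).
T⁴ − T₀⁴ = 9.34293×10⁹ − 5.81962×10⁹ = 3.52331×10⁹ K⁴, so P_net = 111 W.

Net loss ≈ 111 W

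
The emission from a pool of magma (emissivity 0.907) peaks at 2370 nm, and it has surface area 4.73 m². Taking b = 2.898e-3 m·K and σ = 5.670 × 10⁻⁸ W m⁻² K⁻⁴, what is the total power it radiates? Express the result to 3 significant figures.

Wien's law: T = b/λ_max = 2.898×10⁻³/2.370×10⁻⁶ = 1222.78 K.
Area A = 4.73 m².
Then P = εσAT⁴ = 0.907×5.670×10⁻⁸×4.73×(1222.78)⁴ = 5.44×10⁵ W.

P ≈ 5.44×10⁵ W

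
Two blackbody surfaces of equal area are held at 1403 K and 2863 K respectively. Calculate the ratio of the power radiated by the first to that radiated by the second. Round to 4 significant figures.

With equal areas, P₁/P₂ = (T₁/T₂)⁴ = (1403/2863)⁴ = 0.05767.

P₁/P₂ ≈ 0.05767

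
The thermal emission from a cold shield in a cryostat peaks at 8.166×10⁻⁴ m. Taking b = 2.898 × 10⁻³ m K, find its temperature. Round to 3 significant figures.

T ≈ 3.55 K

Wien's law gives T = b/λ_max = (2.898×10⁻³ m·K)/(8.166×10⁻⁴ m) = 3.55 K.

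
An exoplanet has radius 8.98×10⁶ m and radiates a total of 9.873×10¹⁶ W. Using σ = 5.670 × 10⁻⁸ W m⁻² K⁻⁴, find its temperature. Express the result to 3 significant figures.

T ≈ 204 K

Surface area A = 4πR² = 4π(8.98×10⁶ m)² = 1.01336×10¹⁵ m².
P = σAT⁴ ⇒ T = (P/(σA))^(1/4) = (9.873×10¹⁶/(5.670×10⁻⁸×1.01336×10¹⁵))^(1/4) = 204 K.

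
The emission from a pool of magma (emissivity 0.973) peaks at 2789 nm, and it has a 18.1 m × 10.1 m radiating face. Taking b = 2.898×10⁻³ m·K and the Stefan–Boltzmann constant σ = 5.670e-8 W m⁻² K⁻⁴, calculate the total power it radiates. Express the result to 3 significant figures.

Wien's law: T = b/λ_max = 2.898×10⁻³/2.789×10⁻⁶ = 1039.08 K.
Area A = 18.1 × 10.1 = 182.81 m².
Then P = εσAT⁴ = 0.973×5.670×10⁻⁸×182.81×(1039.08)⁴ = 1.18×10⁷ W.

P ≈ 1.18×10⁷ W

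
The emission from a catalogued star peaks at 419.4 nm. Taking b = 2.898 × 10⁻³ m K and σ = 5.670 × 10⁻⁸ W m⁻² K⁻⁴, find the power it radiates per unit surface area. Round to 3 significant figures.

I ≈ 1.29×10⁸ W/m²

Wien's law: T = b/λ_max = 2.898×10⁻³/4.194×10⁻⁷ = 6909.87 K.
Then I = σT⁴ = 5.670×10⁻⁸×(6909.87)⁴ = 1.29×10⁸ W/m².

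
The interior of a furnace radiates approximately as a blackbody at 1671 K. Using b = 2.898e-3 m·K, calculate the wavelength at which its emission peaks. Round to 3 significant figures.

λ_max ≈ 1.73×10³ nm

Wien's displacement law: λ_max = b/T = (2.898×10⁻³ m·K)/(1671 K) = 1.734×10⁻⁶ m.
That is 1.73×10³ nm, in the infrared range.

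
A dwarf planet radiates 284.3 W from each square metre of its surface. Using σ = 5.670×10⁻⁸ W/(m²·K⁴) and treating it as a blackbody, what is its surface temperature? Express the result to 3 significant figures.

I = σT⁴, so T = (I/σ)^(1/4) = (284.3/(5.670×10⁻⁸))^(1/4) = 266 K.

T ≈ 266 K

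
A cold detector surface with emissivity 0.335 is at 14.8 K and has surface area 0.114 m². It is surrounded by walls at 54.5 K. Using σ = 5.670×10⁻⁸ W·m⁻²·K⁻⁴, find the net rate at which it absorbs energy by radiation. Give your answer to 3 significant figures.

Area A = 0.114 m².
Net radiated power P_net = εσA(T⁴ − T₀⁴) = 0.335×5.670×10⁻⁸×0.114×(14.8⁴ − 54.5⁴).
T⁴ − T₀⁴ = 47978.5 − 8.82239×10⁶ = -8.77441×10⁶ K⁴, so P_net = -0.0190 W — negative, meaning a net gain of 0.0190 W.

Net gain ≈ 0.0190 W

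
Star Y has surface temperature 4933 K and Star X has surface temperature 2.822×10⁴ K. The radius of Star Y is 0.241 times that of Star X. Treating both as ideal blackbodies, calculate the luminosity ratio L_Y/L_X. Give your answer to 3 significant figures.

L_Y/L_X ≈ 5.42×10⁻⁵

L ∝ R²T⁴, so L_Y/L_X = (R_Y/R_X)²(T_Y/T_X)⁴ = (0.241)² × (4933/2.822×10⁴)⁴ = 0.058081 × 9.33719×10⁻⁴ = 5.42×10⁻⁵.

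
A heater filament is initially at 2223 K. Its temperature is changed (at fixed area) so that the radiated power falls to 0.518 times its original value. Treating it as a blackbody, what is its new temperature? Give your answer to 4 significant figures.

P ∝ T⁴, so T₂/T₁ = (P₂/P₁)^(1/4) = (0.518)^(1/4) = 0.848364.
T₂ = 2223 × 0.848364 = 1886 K.

T₂ ≈ 1886 K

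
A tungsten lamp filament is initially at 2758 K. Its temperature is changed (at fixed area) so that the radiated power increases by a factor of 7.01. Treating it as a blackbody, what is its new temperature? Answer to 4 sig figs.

T₂ ≈ 4488 K

P ∝ T⁴, so T₂/T₁ = (P₂/P₁)^(1/4) = (7.01)^(1/4) = 1.62716.
T₂ = 2758 × 1.62716 = 4488 K.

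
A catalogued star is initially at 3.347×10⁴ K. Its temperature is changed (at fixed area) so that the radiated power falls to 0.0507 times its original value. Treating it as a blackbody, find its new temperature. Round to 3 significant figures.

P ∝ T⁴, so T₂/T₁ = (P₂/P₁)^(1/4) = (0.0507)^(1/4) = 0.474517.
T₂ = 3.347×10⁴ × 0.474517 = 1.59×10⁴ K.

T₂ ≈ 1.59×10⁴ K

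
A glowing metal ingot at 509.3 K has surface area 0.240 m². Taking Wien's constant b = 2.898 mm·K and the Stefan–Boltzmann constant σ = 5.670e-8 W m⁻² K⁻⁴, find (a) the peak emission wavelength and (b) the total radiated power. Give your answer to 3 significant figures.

(a) λ_max = b/T = 2.898×10⁻³/509.3 = 5.690×10⁻⁶ m = 5.69 μm.
Area A = 0.240 m².
(b) P = σAT⁴ = 5.670×10⁻⁸×0.240×(509.3)⁴ = 916 W.

λ_max ≈ 5.69 μm; P ≈ 916 W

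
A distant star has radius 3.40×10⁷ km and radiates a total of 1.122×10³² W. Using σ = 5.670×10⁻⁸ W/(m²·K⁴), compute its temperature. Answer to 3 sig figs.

T ≈ 1.92×10⁴ K

Surface area A = 4πR² = 4π(3.40×10¹⁰ m)² = 1.45267×10²² m².
P = σAT⁴ ⇒ T = (P/(σA))^(1/4) = (1.122×10³²/(5.670×10⁻⁸×1.45267×10²²))^(1/4) = 1.92×10⁴ K.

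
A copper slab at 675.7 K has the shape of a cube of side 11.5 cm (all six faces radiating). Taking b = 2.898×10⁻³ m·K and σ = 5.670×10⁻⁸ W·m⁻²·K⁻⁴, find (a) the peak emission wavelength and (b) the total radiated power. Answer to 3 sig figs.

λ_max ≈ 4.29 μm; P ≈ 938 W

(a) λ_max = b/T = 2.898×10⁻³/675.7 = 4.289×10⁻⁶ m = 4.29 μm.
Area A = 6s² = 6×(0.115 m)² = 0.07935 m².
(b) P = σAT⁴ = 5.670×10⁻⁸×0.07935×(675.7)⁴ = 938 W.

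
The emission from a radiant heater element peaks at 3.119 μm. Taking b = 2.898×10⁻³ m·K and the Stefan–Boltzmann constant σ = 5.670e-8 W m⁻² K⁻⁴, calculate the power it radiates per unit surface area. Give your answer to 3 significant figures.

Wien's law: T = b/λ_max = 2.898×10⁻³/3.119×10⁻⁶ = 929.144 K.
Then I = σT⁴ = 5.670×10⁻⁸×(929.144)⁴ = 4.23×10⁴ W/m².

I ≈ 4.23×10⁴ W/m²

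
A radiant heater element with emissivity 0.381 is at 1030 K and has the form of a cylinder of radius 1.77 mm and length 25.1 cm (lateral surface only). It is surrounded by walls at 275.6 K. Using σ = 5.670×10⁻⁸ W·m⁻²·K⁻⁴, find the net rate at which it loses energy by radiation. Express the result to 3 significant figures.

Lateral area A = 2πrL = 2π×1.77×10⁻³×0.251 = 2.79143×10⁻³ m².
Net radiated power P_net = εσA(T⁴ − T₀⁴) = 0.381×5.670×10⁻⁸×2.79143×10⁻³×(1030⁴ − 275.6⁴).
T⁴ − T₀⁴ = 1.12551×10¹² − 5.76922×10⁹ = 1.11974×10¹² K⁴, so P_net = 67.5 W.

Net loss ≈ 67.5 W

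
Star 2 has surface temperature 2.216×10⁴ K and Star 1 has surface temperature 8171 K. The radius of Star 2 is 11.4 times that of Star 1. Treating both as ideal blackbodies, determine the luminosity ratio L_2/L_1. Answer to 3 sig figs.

L ∝ R²T⁴, so L_2/L_1 = (R_2/R_1)²(T_2/T_1)⁴ = (11.4)² × (2.216×10⁴/8171)⁴ = 129.96 × 54.0976 = 7.03×10³.

L_2/L_1 ≈ 7.03×10³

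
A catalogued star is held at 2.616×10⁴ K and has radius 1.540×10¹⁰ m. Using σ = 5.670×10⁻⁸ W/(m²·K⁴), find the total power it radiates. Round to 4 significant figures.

Surface area A = 4πR² = 4π(1.540×10¹⁰ m)² = 2.98024×10²¹ m².
P = σAT⁴ = 5.670×10⁻⁸ × 2.98024×10²¹ × (2.616×10⁴)⁴ = 7.914×10³¹ W.

P ≈ 7.914×10³¹ W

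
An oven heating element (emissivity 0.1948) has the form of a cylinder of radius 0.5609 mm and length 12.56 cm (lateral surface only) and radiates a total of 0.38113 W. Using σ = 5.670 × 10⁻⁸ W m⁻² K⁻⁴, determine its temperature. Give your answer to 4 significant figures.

T ≈ 528.4 K

Lateral area A = 2πrL = 2π×5.609×10⁻⁴×0.1256 = 4.42644×10⁻⁴ m².
P = εσAT⁴ ⇒ T = (P/(εσA))^(1/4) = (0.38113/(0.1948×5.670×10⁻⁸×4.42644×10⁻⁴))^(1/4) = 528.4 K.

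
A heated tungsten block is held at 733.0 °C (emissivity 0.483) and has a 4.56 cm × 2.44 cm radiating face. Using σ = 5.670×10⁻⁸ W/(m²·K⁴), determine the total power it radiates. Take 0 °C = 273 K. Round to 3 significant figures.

T = 733.0 °C + 273 = 1006.0 K.
Area A = 0.0456 × 0.0244 = 1.11264×10⁻³ m².
P = εσAT⁴ = 0.483 × 5.670×10⁻⁸ × 1.11264×10⁻³ × (1006.0)⁴ = 31.2 W.

P ≈ 31.2 W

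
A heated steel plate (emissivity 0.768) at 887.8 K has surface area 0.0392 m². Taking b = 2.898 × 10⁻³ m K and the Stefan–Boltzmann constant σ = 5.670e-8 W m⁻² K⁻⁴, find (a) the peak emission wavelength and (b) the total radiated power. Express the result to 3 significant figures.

(a) λ_max = b/T = 2.898×10⁻³/887.8 = 3.264×10⁻⁶ m = 3.26 μm.
Area A = 0.0392 m².
(b) P = εσAT⁴ = 0.768×5.670×10⁻⁸×0.0392×(887.8)⁴ = 1.06×10³ W.

λ_max ≈ 3.26 μm; P ≈ 1.06×10³ W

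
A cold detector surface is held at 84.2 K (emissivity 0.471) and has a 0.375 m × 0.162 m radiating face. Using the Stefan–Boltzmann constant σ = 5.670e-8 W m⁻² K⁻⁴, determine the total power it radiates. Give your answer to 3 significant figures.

Area A = 0.375 × 0.162 = 0.06075 m².
P = εσAT⁴ = 0.471 × 5.670×10⁻⁸ × 0.06075 × (84.2)⁴ = 0.0815 W.

P ≈ 0.0815 W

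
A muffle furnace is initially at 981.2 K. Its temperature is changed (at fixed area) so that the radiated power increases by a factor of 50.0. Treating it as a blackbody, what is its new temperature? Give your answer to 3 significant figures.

P ∝ T⁴, so T₂/T₁ = (P₂/P₁)^(1/4) = (50.0)^(1/4) = 2.65915.
T₂ = 981.2 × 2.65915 = 2.61×10³ K.

T₂ ≈ 2.61×10³ K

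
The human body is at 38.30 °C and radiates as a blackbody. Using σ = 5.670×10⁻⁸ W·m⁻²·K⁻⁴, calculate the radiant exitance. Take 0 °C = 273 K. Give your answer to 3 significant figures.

I ≈ 532 W/m²

T = 38.30 °C + 273 = 311.30 K.
Stefan–Boltzmann: I = σT⁴ = 5.670×10⁻⁸ × (311.30)⁴ = 532 W/m².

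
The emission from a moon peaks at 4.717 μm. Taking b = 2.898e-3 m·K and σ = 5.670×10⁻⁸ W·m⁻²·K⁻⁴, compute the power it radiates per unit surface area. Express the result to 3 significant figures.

Wien's law: T = b/λ_max = 2.898×10⁻³/4.717×10⁻⁶ = 614.374 K.
Then I = σT⁴ = 5.670×10⁻⁸×(614.374)⁴ = 8.08×10³ W/m².

I ≈ 8.08×10³ W/m²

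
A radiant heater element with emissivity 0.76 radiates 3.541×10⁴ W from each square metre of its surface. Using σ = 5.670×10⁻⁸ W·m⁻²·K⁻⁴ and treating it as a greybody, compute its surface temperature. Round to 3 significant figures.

T ≈ 952 K

I = εσT⁴, so T = (I/εσ)^(1/4) = (3.541×10⁴/(0.76×5.670×10⁻⁸))^(1/4) = 952 K.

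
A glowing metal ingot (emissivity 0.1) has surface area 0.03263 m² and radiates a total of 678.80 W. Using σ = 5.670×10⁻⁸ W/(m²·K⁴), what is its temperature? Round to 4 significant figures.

Area A = 0.03263 m².
P = εσAT⁴ ⇒ T = (P/(εσA))^(1/4) = (678.80/(0.1×5.670×10⁻⁸×0.03263))^(1/4) = 1384 K.

T ≈ 1384 K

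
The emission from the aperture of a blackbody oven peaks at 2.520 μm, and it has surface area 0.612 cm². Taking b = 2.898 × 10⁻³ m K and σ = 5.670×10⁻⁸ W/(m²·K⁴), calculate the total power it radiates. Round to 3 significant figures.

Wien's law: T = b/λ_max = 2.898×10⁻³/2.520×10⁻⁶ = 1150.00 K.
Area A = 0.612 cm² = 6.12×10⁻⁵ m².
Then P = σAT⁴ = 5.670×10⁻⁸×6.12×10⁻⁵×(1150.00)⁴ = 6.07 W.

P ≈ 6.07 W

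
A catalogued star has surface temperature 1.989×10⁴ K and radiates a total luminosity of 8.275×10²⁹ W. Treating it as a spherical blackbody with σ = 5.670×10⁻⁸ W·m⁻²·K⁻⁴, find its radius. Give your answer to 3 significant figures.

R ≈ 2.72×10⁹ m

L = 4πR²σT⁴ ⇒ R = √(L/(4πσT⁴)).
σT⁴ = 8.87406×10⁹ W/m², so R = √(8.275×10²⁹/(4π×8.87406×10⁹)) = 2.72×10⁹ m.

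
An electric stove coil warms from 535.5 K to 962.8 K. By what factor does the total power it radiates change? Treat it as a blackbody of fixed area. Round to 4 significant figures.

P ∝ T⁴, so P₂/P₁ = (T₂/T₁)⁴ = (962.8/535.5)⁴ = (1.79795)⁴ = 10.45.

P₂/P₁ ≈ 10.45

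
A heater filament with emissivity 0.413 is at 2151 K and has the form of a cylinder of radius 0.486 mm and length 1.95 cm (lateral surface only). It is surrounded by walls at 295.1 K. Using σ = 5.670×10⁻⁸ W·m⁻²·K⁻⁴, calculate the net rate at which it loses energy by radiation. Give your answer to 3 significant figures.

Net loss ≈ 29.8 W

Lateral area A = 2πrL = 2π×4.86×10⁻⁴×0.0195 = 5.95457×10⁻⁵ m².
Net radiated power P_net = εσA(T⁴ − T₀⁴) = 0.413×5.670×10⁻⁸×5.95457×10⁻⁵×(2151⁴ − 295.1⁴).
T⁴ − T₀⁴ = 2.14073×10¹³ − 7.58362×10⁹ = 2.13997×10¹³ K⁴, so P_net = 29.8 W.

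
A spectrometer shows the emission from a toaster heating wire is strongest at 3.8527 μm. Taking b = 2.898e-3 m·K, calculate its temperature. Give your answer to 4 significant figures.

Wien's law gives T = b/λ_max = (2.898×10⁻³ m·K)/(3.8527×10⁻⁶ m) = 752.2 K.

T ≈ 752.2 K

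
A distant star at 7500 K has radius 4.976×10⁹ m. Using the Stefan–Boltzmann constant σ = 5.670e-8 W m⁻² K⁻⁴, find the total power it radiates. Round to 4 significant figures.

Surface area A = 4πR² = 4π(4.976×10⁹ m)² = 3.11151×10²⁰ m².
P = σAT⁴ = 5.670×10⁻⁸ × 3.11151×10²⁰ × (7500)⁴ = 5.582×10²⁸ W.

P ≈ 5.582×10²⁸ W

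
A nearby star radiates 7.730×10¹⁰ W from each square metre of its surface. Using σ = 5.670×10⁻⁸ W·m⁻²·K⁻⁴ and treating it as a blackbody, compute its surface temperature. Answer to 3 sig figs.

T ≈ 3.42×10⁴ K

I = σT⁴, so T = (I/σ)^(1/4) = (7.730×10¹⁰/(5.670×10⁻⁸))^(1/4) = 3.42×10⁴ K.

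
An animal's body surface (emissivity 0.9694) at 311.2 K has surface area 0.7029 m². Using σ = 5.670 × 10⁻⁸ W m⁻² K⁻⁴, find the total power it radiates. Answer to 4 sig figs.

P ≈ 362.4 W

Area A = 0.7029 m².
P = εσAT⁴ = 0.9694 × 5.670×10⁻⁸ × 0.7029 × (311.2)⁴ = 362.4 W.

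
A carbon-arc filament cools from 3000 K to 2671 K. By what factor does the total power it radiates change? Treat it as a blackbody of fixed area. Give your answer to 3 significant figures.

P₂/P₁ ≈ 0.628

P ∝ T⁴, so P₂/P₁ = (T₂/T₁)⁴ = (2671/3000)⁴ = (0.890333)⁴ = 0.628.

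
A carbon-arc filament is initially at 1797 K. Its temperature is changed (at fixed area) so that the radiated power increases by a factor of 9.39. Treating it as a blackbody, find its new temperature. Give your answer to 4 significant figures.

T₂ ≈ 3146 K

P ∝ T⁴, so T₂/T₁ = (P₂/P₁)^(1/4) = (9.39)^(1/4) = 1.75052.
T₂ = 1797 × 1.75052 = 3146 K.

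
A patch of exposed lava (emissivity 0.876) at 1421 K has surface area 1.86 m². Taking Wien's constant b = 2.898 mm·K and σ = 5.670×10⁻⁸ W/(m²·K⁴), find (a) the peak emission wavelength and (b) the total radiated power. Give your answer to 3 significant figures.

λ_max ≈ 2.04 μm; P ≈ 3.77×10⁵ W

(a) λ_max = b/T = 2.898×10⁻³/1421 = 2.039×10⁻⁶ m = 2.04 μm.
Area A = 1.86 m².
(b) P = εσAT⁴ = 0.876×5.670×10⁻⁸×1.86×(1421)⁴ = 3.77×10⁵ W.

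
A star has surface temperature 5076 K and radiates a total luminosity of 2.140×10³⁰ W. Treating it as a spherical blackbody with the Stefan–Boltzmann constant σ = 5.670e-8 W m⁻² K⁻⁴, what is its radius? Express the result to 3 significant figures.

R ≈ 6.73×10¹⁰ m

L = 4πR²σT⁴ ⇒ R = √(L/(4πσT⁴)).
σT⁴ = 3.76417×10⁷ W/m², so R = √(2.140×10³⁰/(4π×3.76417×10⁷)) = 6.73×10¹⁰ m.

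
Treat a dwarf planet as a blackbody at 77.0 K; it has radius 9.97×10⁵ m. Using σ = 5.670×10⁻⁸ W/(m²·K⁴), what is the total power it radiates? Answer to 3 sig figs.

P ≈ 2.49×10¹³ W

Surface area A = 4πR² = 4π(9.97×10⁵ m)² = 1.24911×10¹³ m².
P = σAT⁴ = 5.670×10⁻⁸ × 1.24911×10¹³ × (77.0)⁴ = 2.49×10¹³ W.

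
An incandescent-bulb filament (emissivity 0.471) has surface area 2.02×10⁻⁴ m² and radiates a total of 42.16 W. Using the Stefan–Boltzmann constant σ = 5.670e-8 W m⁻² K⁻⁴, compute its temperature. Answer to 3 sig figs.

T ≈ 1.67×10³ K

Area A = 2.02×10⁻⁴ m².
P = εσAT⁴ ⇒ T = (P/(εσA))^(1/4) = (42.16/(0.471×5.670×10⁻⁸×2.02×10⁻⁴))^(1/4) = 1.67×10³ K.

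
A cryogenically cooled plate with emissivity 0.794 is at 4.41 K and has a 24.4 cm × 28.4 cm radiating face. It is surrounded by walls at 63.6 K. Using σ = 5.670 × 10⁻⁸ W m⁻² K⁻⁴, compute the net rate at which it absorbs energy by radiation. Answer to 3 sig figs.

Area A = 0.244 × 0.284 = 0.069296 m².
Net radiated power P_net = εσA(T⁴ − T₀⁴) = 0.794×5.670×10⁻⁸×0.069296×(4.41⁴ − 63.6⁴).
T⁴ − T₀⁴ = 378.229 − 1.63617×10⁷ = -1.63613×10⁷ K⁴, so P_net = -0.0510 W — negative, meaning a net gain of 0.0510 W.

Net gain ≈ 0.0510 W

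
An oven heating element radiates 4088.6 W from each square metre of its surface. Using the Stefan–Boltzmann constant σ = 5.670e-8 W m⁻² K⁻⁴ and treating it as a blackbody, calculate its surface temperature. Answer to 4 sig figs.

T ≈ 518.2 K

I = σT⁴, so T = (I/σ)^(1/4) = (4088.6/(5.670×10⁻⁸))^(1/4) = 518.2 K.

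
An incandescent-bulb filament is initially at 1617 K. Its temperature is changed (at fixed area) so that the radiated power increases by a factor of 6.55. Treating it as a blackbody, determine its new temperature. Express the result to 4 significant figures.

P ∝ T⁴, so T₂/T₁ = (P₂/P₁)^(1/4) = (6.55)^(1/4) = 1.59978.
T₂ = 1617 × 1.59978 = 2587 K.

T₂ ≈ 2587 K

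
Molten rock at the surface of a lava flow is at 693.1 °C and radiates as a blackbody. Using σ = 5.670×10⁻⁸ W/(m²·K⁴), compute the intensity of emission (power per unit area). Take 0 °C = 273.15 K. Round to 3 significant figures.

I ≈ 4.94×10⁴ W/m²

T = 693.1 °C + 273.15 = 966.25 K.
Stefan–Boltzmann: I = σT⁴ = 5.670×10⁻⁸ × (966.25)⁴ = 4.94×10⁴ W/m².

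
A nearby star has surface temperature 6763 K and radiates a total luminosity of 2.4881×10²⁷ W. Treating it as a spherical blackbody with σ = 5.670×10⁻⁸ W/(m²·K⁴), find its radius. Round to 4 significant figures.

R ≈ 1.292×10⁹ m

L = 4πR²σT⁴ ⇒ R = √(L/(4πσT⁴)).
σT⁴ = 1.18615×10⁸ W/m², so R = √(2.4881×10²⁷/(4π×1.18615×10⁸)) = 1.292×10⁹ m.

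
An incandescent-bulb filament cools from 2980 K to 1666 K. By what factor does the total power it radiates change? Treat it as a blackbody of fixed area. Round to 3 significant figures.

P ∝ T⁴, so P₂/P₁ = (T₂/T₁)⁴ = (1666/2980)⁴ = (0.559060)⁴ = 0.0977.

P₂/P₁ ≈ 0.0977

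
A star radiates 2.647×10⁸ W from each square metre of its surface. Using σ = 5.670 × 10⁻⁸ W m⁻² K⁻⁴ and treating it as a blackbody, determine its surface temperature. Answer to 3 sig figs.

T ≈ 8.27×10³ K

I = σT⁴, so T = (I/σ)^(1/4) = (2.647×10⁸/(5.670×10⁻⁸))^(1/4) = 8.27×10³ K.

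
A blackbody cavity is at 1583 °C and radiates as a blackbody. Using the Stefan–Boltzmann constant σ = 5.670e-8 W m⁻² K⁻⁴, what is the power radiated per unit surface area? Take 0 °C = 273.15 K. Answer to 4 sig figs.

T = 1583 °C + 273.15 = 1856.15 K.
Stefan–Boltzmann: I = σT⁴ = 5.670×10⁻⁸ × (1856.15)⁴ = 6.730×10⁵ W/m².

I ≈ 6.730×10⁵ W/m²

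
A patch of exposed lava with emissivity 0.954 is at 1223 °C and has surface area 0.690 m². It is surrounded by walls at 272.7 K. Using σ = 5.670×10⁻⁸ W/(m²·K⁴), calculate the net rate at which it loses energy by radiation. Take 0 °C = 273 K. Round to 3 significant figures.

T = 1223 °C + 273 = 1496 K.
Area A = 0.690 m².
Net radiated power P_net = εσA(T⁴ − T₀⁴) = 0.954×5.670×10⁻⁸×0.690×(1496⁴ − 272.7⁴).
T⁴ − T₀⁴ = 5.00872×10¹² − 5.53020×10⁹ = 5.00319×10¹² K⁴, so P_net = 1.87×10⁵ W.

Net loss ≈ 1.87×10⁵ W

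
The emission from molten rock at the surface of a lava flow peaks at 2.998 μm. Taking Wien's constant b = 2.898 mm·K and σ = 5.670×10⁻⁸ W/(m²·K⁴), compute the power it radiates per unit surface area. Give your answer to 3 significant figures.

I ≈ 4.95×10⁴ W/m²

Wien's law: T = b/λ_max = 2.898×10⁻³/2.998×10⁻⁶ = 966.644 K.
Then I = σT⁴ = 5.670×10⁻⁸×(966.644)⁴ = 4.95×10⁴ W/m².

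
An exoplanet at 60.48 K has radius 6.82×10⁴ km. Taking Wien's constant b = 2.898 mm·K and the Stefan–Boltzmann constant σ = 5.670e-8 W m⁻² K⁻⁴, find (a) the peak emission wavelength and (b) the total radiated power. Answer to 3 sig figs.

λ_max ≈ 47.9 μm; P ≈ 4.43×10¹⁶ W

(a) λ_max = b/T = 2.898×10⁻³/60.48 = 4.792×10⁻⁵ m = 47.9 μm.
Surface area A = 4πR² = 4π(6.82×10⁷ m)² = 5.84492×10¹⁶ m².
(b) P = σAT⁴ = 5.670×10⁻⁸×5.84492×10¹⁶×(60.48)⁴ = 4.43×10¹⁶ W.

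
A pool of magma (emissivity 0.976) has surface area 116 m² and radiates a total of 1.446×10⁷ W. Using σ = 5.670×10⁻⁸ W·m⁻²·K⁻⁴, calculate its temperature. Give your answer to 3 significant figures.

T ≈ 1.23×10³ K

Area A = 116 m².
P = εσAT⁴ ⇒ T = (P/(εσA))^(1/4) = (1.446×10⁷/(0.976×5.670×10⁻⁸×116))^(1/4) = 1.23×10³ K.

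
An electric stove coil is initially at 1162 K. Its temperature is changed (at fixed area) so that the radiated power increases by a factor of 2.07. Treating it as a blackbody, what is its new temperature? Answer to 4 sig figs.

P ∝ T⁴, so T₂/T₁ = (P₂/P₁)^(1/4) = (2.07)^(1/4) = 1.19948.
T₂ = 1162 × 1.19948 = 1394 K.

T₂ ≈ 1394 K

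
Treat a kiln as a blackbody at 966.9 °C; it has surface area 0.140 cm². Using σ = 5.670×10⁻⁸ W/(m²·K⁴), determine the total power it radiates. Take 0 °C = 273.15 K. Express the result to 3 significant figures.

T = 966.9 °C + 273.15 = 1240.05 K.
Area A = 0.140 cm² = 1.40×10⁻⁵ m².
P = σAT⁴ = 5.670×10⁻⁸ × 1.40×10⁻⁵ × (1240.05)⁴ = 1.88 W.

P ≈ 1.88 W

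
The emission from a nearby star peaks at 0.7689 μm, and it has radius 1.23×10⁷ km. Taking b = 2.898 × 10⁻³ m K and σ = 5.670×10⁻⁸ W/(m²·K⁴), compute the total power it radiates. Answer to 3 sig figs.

Wien's law: T = b/λ_max = 2.898×10⁻³/7.689×10⁻⁷ = 3769.02 K.
Surface area A = 4πR² = 4π(1.23×10¹⁰ m)² = 1.90117×10²¹ m².
Then P = σAT⁴ = 5.670×10⁻⁸×1.90117×10²¹×(3769.02)⁴ = 2.18×10²⁸ W.

P ≈ 2.18×10²⁸ W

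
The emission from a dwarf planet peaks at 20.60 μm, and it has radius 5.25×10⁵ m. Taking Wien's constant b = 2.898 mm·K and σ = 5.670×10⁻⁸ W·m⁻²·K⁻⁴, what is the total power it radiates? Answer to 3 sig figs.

Wien's law: T = b/λ_max = 2.898×10⁻³/2.060×10⁻⁵ = 140.680 K.
Surface area A = 4πR² = 4π(5.25×10⁵ m)² = 3.46361×10¹² m².
Then P = σAT⁴ = 5.670×10⁻⁸×3.46361×10¹²×(140.680)⁴ = 7.69×10¹³ W.

P ≈ 7.69×10¹³ W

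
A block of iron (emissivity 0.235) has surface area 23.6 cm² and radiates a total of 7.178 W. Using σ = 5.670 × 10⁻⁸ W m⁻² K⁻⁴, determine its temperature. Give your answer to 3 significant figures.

T ≈ 691 K

Area A = 23.6 cm² = 2.36×10⁻³ m².
P = εσAT⁴ ⇒ T = (P/(εσA))^(1/4) = (7.178/(0.235×5.670×10⁻⁸×2.36×10⁻³))^(1/4) = 691 K.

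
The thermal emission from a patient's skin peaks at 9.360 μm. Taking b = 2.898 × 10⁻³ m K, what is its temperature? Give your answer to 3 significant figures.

Wien's law gives T = b/λ_max = (2.898×10⁻³ m·K)/(9.360×10⁻⁶ m) = 310 K.

T ≈ 310 K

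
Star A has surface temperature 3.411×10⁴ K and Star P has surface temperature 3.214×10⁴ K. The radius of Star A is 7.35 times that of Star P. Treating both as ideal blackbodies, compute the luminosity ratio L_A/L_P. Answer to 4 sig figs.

L ∝ R²T⁴, so L_A/L_P = (R_A/R_P)²(T_A/T_P)⁴ = (7.35)² × (3.411×10⁴/3.214×10⁴)⁴ = 54.0225 × 1.26865 = 68.54.

L_A/L_P ≈ 68.54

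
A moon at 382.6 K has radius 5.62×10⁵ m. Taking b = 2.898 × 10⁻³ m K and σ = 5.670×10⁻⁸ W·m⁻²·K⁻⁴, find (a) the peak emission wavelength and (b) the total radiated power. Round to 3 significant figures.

λ_max ≈ 7.57 μm; P ≈ 4.82×10¹⁵ W

(a) λ_max = b/T = 2.898×10⁻³/382.6 = 7.574×10⁻⁶ m = 7.57 μm.
Surface area A = 4πR² = 4π(5.62×10⁵ m)² = 3.96901×10¹² m².
(b) P = σAT⁴ = 5.670×10⁻⁸×3.96901×10¹²×(382.6)⁴ = 4.82×10¹⁵ W.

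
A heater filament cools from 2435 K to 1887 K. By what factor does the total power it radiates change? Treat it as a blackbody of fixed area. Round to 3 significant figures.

P ∝ T⁴, so P₂/P₁ = (T₂/T₁)⁴ = (1887/2435)⁴ = (0.774949)⁴ = 0.361.

P₂/P₁ ≈ 0.361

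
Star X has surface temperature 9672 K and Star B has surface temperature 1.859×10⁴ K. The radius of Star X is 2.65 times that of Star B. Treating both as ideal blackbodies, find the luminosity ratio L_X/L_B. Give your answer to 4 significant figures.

L ∝ R²T⁴, so L_X/L_B = (R_X/R_B)²(T_X/T_B)⁴ = (2.65)² × (9672/1.859×10⁴)⁴ = 7.0225 × 0.0732736 = 0.5146.

L_X/L_B ≈ 0.5146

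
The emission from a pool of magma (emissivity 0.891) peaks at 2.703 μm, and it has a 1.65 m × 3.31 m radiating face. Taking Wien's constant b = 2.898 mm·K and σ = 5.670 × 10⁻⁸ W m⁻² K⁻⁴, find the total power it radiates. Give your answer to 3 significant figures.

P ≈ 3.65×10⁵ W

Wien's law: T = b/λ_max = 2.898×10⁻³/2.703×10⁻⁶ = 1072.14 K.
Area A = 1.65 × 3.31 = 5.4615 m².
Then P = εσAT⁴ = 0.891×5.670×10⁻⁸×5.4615×(1072.14)⁴ = 3.65×10⁵ W.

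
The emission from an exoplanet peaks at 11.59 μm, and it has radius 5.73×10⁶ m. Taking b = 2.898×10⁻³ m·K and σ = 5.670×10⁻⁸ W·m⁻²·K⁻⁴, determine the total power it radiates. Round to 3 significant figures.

Wien's law: T = b/λ_max = 2.898×10⁻³/1.159×10⁻⁵ = 250.043 K.
Surface area A = 4πR² = 4π(5.73×10⁶ m)² = 4.12590×10¹⁴ m².
Then P = σAT⁴ = 5.670×10⁻⁸×4.12590×10¹⁴×(250.043)⁴ = 9.14×10¹⁶ W.

P ≈ 9.14×10¹⁶ W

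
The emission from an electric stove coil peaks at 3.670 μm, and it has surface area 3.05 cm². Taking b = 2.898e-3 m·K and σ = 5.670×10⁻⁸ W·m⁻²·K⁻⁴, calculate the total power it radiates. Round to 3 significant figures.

Wien's law: T = b/λ_max = 2.898×10⁻³/3.670×10⁻⁶ = 789.646 K.
Area A = 3.05 cm² = 3.05×10⁻⁴ m².
Then P = σAT⁴ = 5.670×10⁻⁸×3.05×10⁻⁴×(789.646)⁴ = 6.72 W.

P ≈ 6.72 W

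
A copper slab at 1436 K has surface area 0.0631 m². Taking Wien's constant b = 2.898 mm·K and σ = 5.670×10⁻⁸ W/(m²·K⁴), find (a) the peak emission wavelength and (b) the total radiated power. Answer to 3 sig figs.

(a) λ_max = b/T = 2.898×10⁻³/1436 = 2.018×10⁻⁶ m = 2.02 μm.
Area A = 0.0631 m².
(b) P = σAT⁴ = 5.670×10⁻⁸×0.0631×(1436)⁴ = 1.52×10⁴ W.

λ_max ≈ 2.02 μm; P ≈ 1.52×10⁴ W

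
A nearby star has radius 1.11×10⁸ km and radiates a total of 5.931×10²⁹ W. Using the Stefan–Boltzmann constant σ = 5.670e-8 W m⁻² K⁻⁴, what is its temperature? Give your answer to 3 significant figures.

T ≈ 2.87×10³ K

Surface area A = 4πR² = 4π(1.11×10¹¹ m)² = 1.54830×10²³ m².
P = σAT⁴ ⇒ T = (P/(σA))^(1/4) = (5.931×10²⁹/(5.670×10⁻⁸×1.54830×10²³))^(1/4) = 2.87×10³ K.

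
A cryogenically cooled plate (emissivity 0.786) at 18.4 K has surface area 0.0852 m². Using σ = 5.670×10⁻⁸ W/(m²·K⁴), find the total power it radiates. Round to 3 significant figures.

P ≈ 4.35×10⁻⁴ W

Area A = 0.0852 m².
P = εσAT⁴ = 0.786 × 5.670×10⁻⁸ × 0.0852 × (18.4)⁴ = 4.35×10⁻⁴ W.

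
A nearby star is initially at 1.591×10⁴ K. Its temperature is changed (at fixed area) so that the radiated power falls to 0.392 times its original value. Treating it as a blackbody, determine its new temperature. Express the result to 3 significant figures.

T₂ ≈ 1.26×10⁴ K

P ∝ T⁴, so T₂/T₁ = (P₂/P₁)^(1/4) = (0.392)^(1/4) = 0.791264.
T₂ = 1.591×10⁴ × 0.791264 = 1.26×10⁴ K.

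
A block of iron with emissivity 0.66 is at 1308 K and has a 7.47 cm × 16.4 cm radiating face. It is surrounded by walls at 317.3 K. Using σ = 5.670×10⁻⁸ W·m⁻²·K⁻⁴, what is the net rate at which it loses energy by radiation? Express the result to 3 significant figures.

Area A = 0.0747 × 0.164 = 0.0122508 m².
Net radiated power P_net = εσA(T⁴ − T₀⁴) = 0.66×5.670×10⁻⁸×0.0122508×(1308⁴ − 317.3⁴).
T⁴ − T₀⁴ = 2.92706×10¹² − 1.01363×10¹⁰ = 2.91692×10¹² K⁴, so P_net = 1.34×10³ W.

Net loss ≈ 1.34×10³ W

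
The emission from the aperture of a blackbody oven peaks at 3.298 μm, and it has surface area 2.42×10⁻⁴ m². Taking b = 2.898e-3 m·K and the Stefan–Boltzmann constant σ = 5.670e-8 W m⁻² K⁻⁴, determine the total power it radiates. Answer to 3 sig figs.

Wien's law: T = b/λ_max = 2.898×10⁻³/3.298×10⁻⁶ = 878.714 K.
Area A = 2.42×10⁻⁴ m².
Then P = σAT⁴ = 5.670×10⁻⁸×2.42×10⁻⁴×(878.714)⁴ = 8.18 W.

P ≈ 8.18 W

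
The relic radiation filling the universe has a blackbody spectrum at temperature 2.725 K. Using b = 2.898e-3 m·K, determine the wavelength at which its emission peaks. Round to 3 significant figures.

λ_max ≈ 1.06 mm

Wien's displacement law: λ_max = b/T = (2.898×10⁻³ m·K)/(2.725 K) = 1.063×10⁻³ m.
That is 1.06 mm, in the microwave range.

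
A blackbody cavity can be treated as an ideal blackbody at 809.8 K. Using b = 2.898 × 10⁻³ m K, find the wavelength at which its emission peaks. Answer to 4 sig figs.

λ_max ≈ 3.579 μm

Wien's displacement law: λ_max = b/T = (2.898×10⁻³ m·K)/(809.8 K) = 3.5787×10⁻⁶ m.
That is 3.579 μm, in the infrared range.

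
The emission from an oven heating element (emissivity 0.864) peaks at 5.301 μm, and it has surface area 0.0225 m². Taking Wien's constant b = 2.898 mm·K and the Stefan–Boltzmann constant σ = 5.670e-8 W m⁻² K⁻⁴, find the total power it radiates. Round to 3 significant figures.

P ≈ 98.5 W

Wien's law: T = b/λ_max = 2.898×10⁻³/5.301×10⁻⁶ = 546.689 K.
Area A = 0.0225 m².
Then P = εσAT⁴ = 0.864×5.670×10⁻⁸×0.0225×(546.689)⁴ = 98.5 W.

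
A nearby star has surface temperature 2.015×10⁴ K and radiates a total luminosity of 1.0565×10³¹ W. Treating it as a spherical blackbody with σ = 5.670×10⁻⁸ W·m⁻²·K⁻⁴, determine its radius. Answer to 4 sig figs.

R ≈ 9.484×10⁹ m

L = 4πR²σT⁴ ⇒ R = √(L/(4πσT⁴)).
σT⁴ = 9.34724×10⁹ W/m², so R = √(1.0565×10³¹/(4π×9.34724×10⁹)) = 9.484×10⁹ m.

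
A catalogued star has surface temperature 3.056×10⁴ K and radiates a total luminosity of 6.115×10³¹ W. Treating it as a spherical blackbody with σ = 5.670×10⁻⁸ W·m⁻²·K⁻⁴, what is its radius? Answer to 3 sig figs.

R ≈ 9.92×10⁹ m

L = 4πR²σT⁴ ⇒ R = √(L/(4πσT⁴)).
σT⁴ = 4.94534×10¹⁰ W/m², so R = √(6.115×10³¹/(4π×4.94534×10¹⁰)) = 9.92×10⁹ m.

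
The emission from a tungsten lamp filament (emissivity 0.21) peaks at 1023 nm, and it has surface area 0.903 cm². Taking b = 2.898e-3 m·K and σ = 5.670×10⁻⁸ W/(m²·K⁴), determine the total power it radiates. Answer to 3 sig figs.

P ≈ 69.2 W

Wien's law: T = b/λ_max = 2.898×10⁻³/1.023×10⁻⁶ = 2832.84 K.
Area A = 0.903 cm² = 9.03×10⁻⁵ m².
Then P = εσAT⁴ = 0.21×5.670×10⁻⁸×9.03×10⁻⁵×(2832.84)⁴ = 69.2 W.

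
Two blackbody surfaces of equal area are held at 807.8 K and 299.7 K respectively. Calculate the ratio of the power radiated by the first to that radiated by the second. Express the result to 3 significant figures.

P₁/P₂ ≈ 52.8

With equal areas, P₁/P₂ = (T₁/T₂)⁴ = (807.8/299.7)⁴ = 52.8.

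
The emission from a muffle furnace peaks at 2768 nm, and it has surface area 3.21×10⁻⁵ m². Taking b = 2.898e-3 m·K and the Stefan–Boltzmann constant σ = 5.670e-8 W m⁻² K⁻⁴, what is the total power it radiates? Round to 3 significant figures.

Wien's law: T = b/λ_max = 2.898×10⁻³/2.768×10⁻⁶ = 1046.97 K.
Area A = 3.21×10⁻⁵ m².
Then P = σAT⁴ = 5.670×10⁻⁸×3.21×10⁻⁵×(1046.97)⁴ = 2.19 W.

P ≈ 2.19 W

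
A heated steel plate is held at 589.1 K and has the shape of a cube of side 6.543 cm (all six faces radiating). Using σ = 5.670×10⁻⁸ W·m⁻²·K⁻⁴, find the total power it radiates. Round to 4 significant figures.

Area A = 6s² = 6×(0.06543 m)² = 0.0256865 m².
P = σAT⁴ = 5.670×10⁻⁸ × 0.0256865 × (589.1)⁴ = 175.4 W.

P ≈ 175.4 W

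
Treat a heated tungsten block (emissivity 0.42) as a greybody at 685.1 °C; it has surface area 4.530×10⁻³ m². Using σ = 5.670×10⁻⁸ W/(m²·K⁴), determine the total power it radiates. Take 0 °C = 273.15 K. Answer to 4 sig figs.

T = 685.1 °C + 273.15 = 958.25 K.
Area A = 4.530×10⁻³ m².
P = εσAT⁴ = 0.42 × 5.670×10⁻⁸ × 4.530×10⁻³ × (958.25)⁴ = 90.96 W.

P ≈ 90.96 W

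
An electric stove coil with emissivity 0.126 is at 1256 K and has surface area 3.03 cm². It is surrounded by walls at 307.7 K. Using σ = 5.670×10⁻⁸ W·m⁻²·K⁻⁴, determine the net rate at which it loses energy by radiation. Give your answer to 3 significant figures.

Area A = 3.03 cm² = 3.03×10⁻⁴ m².
Net radiated power P_net = εσA(T⁴ − T₀⁴) = 0.126×5.670×10⁻⁸×3.03×10⁻⁴×(1256⁴ − 307.7⁴).
T⁴ − T₀⁴ = 2.48862×10¹² − 8.96417×10⁹ = 2.47966×10¹² K⁴, so P_net = 5.37 W.

Net loss ≈ 5.37 W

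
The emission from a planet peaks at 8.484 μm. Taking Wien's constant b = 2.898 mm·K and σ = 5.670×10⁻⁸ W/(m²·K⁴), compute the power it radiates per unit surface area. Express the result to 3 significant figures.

Wien's law: T = b/λ_max = 2.898×10⁻³/8.484×10⁻⁶ = 341.584 K.
Then I = σT⁴ = 5.670×10⁻⁸×(341.584)⁴ = 772 W/m².

I ≈ 772 W/m²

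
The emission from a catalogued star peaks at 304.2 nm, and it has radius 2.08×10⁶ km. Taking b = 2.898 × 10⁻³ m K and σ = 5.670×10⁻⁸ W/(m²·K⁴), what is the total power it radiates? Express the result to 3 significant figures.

P ≈ 2.54×10²⁸ W

Wien's law: T = b/λ_max = 2.898×10⁻³/3.042×10⁻⁷ = 9526.63 K.
Surface area A = 4πR² = 4π(2.08×10⁹ m)² = 5.43671×10¹⁹ m².
Then P = σAT⁴ = 5.670×10⁻⁸×5.43671×10¹⁹×(9526.63)⁴ = 2.54×10²⁸ W.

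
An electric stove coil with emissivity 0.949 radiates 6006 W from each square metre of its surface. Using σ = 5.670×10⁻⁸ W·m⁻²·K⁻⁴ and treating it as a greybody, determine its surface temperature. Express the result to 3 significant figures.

I = εσT⁴, so T = (I/εσ)^(1/4) = (6006/(0.949×5.670×10⁻⁸))^(1/4) = 578 K.

T ≈ 578 K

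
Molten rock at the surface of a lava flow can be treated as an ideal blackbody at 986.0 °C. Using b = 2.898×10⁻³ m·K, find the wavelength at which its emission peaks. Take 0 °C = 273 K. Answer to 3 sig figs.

λ_max ≈ 2.30 μm

T = 986.0 °C + 273 = 1259.0 K.
Wien's displacement law: λ_max = b/T = (2.898×10⁻³ m·K)/(1259.0 K) = 2.302×10⁻⁶ m.
That is 2.30 μm, in the infrared range.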